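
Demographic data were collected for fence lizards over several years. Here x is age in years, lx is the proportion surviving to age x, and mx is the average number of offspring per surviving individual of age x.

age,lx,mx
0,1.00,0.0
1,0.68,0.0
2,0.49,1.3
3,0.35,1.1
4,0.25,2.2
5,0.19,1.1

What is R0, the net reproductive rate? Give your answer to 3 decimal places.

1.781

lx·mx by age: 0, 0, 0.637, 0.385, 0.55, 0.209
R0 = Σ lx·mx = 1.781 → 1.781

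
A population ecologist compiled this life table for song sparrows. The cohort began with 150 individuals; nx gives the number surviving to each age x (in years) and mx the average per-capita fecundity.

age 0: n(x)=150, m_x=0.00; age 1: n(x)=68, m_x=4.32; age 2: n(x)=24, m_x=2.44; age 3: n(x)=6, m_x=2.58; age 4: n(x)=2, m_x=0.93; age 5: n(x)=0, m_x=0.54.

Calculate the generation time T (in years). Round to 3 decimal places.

lx = nx/n0 = nx/150: 1, 0.45333…, 0.16, 0.04, 0.01333…, 0
lx·mx: 0, 1.9584…, 0.3904, 0.1032, 0.0124…, 0 → R0 = 2.4644…
x·lx·mx: 0, 1.9584…, 0.7808, 0.3096, 0.0496…, 0 → Σ = 3.0984…
T = 3.0984… / 2.4644… = 1.257263… → 1.257

1.257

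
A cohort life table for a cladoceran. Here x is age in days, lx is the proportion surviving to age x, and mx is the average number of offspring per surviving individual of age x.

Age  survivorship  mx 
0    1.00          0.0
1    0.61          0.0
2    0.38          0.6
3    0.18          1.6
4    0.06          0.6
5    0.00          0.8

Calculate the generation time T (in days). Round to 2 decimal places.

lx·mx: 0, 0, 0.228, 0.288, 0.036, 0 → R0 = 0.552
x·lx·mx: 0, 0, 0.456, 0.864, 0.144, 0 → Σ = 1.464
T = 1.464 / 0.552 = 2.652174… → 2.65

2.65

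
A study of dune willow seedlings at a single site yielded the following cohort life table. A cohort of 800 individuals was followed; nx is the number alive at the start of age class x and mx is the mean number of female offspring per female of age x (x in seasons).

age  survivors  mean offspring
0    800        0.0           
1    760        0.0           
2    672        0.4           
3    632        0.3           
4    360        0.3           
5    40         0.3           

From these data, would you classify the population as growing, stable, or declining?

declining

lx = nx/n0 = nx/800: 1, 0.95, 0.84, 0.79, 0.45, 0.05
R0 = Σ lx·mx = 0 + 0 + 0.336 + 0.237 + 0.135 + 0.015 = 0.723
R0 < 1, so the population is declining.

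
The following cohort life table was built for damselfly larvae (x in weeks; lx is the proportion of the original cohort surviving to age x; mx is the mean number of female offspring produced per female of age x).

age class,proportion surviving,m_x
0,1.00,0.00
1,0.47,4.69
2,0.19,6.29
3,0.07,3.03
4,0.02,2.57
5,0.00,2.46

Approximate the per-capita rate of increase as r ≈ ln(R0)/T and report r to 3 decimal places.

0.875

R0 = Σ lx·mx = 0 + 2.2043 + 1.1951 + 0.2121 + 0.0514 + 0 = 3.6629
Σ x·lx·mx = 5.4364; T = 5.4364/3.6629 = 1.48418…
r ≈ ln(R0)/T = ln(3.6629)/1.48418… = 0.87473… → 0.875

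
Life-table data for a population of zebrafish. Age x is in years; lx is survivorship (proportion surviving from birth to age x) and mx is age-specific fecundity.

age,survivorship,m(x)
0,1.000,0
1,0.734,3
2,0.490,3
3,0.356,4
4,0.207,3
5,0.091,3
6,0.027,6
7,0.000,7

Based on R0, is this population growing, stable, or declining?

R0 = Σ lx·mx = 0 + 2.202 + 1.47 + 1.424 + 0.621 + 0.273 + 0.162 + 0 = 6.152
R0 > 1, so the population is growing.

growing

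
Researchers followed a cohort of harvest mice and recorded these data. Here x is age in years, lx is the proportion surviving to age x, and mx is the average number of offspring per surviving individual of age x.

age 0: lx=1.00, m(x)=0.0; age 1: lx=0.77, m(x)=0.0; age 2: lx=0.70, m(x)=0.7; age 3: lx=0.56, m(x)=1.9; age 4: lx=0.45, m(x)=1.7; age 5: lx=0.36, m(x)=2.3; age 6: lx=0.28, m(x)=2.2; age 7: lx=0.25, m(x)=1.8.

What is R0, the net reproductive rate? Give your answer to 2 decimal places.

lx·mx by age: 0, 0, 0.49, 1.064, 0.765, 0.828, 0.616, 0.45
R0 = Σ lx·mx = 4.213 → 4.21

4.21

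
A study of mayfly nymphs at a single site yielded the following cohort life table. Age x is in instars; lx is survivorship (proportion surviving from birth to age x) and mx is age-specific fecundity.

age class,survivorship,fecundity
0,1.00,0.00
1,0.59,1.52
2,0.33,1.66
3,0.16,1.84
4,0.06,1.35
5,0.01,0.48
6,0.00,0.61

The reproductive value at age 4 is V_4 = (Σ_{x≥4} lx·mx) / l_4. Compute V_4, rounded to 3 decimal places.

lx·mx for x ≥ 4: 0.081, 0.0048, 0 → sum = 0.0858
V_4 = 0.0858 / l_4 = 0.0858 / 0.06 = 1.43 → 1.430

1.430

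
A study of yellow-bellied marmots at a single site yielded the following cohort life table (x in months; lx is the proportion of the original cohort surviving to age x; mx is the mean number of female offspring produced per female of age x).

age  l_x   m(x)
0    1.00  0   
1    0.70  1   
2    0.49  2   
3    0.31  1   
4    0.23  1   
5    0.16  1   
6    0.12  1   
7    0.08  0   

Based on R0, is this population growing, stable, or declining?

R0 = Σ lx·mx = 0 + 0.7 + 0.98 + 0.31 + 0.23 + 0.16 + 0.12 + 0 = 2.5
R0 > 1, so the population is growing.

growing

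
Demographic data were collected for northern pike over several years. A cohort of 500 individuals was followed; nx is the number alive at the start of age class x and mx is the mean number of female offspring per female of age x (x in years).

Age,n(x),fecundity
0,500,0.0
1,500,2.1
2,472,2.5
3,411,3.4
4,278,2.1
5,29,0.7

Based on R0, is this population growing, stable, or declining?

growing

lx = nx/n0 = nx/500: 1, 1, 0.944, 0.822, 0.556, 0.058
R0 = Σ lx·mx = 0 + 2.1 + 2.36 + 2.7948 + 1.1676 + 0.0406 = 8.463
R0 > 1, so the population is growing.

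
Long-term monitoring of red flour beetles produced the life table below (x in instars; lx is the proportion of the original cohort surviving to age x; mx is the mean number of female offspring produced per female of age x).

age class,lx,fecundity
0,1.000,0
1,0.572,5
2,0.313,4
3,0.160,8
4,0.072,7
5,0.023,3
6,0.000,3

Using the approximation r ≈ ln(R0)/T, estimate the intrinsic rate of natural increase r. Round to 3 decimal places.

0.921

R0 = Σ lx·mx = 0 + 2.86 + 1.252 + 1.28 + 0.504 + 0.069 + 0 = 5.965
Σ x·lx·mx = 11.565; T = 11.565/5.965 = 1.93881…
r ≈ ln(R0)/T = ln(5.965)/1.93881… = 0.92114… → 0.921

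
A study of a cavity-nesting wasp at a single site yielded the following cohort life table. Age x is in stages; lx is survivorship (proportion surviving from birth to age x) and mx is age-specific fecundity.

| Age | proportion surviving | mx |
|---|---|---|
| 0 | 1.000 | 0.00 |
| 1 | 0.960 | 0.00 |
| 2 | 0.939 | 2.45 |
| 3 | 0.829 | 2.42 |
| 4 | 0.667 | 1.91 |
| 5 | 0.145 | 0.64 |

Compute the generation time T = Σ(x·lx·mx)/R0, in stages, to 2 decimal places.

lx·mx: 0, 0, 2.30055, 2.00618, 1.27397, 0.0928 → R0 = 5.6735
x·lx·mx: 0, 0, 4.6011, 6.01854, 5.09588, 0.464 → Σ = 16.17952
T = 16.17952 / 5.6735 = 2.851771… → 2.85

2.85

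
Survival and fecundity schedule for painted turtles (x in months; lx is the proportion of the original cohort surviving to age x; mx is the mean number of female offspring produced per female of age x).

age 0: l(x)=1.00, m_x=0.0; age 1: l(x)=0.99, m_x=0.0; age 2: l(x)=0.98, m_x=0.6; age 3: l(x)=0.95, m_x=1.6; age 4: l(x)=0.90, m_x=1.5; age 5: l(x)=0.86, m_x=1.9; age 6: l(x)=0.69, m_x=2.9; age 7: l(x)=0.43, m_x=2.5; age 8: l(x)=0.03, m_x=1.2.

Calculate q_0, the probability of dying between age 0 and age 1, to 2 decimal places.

q_0 = (l_0 − l_1) / l_0 = (1 − 0.99) / 1
     = 0.01 / 1 = 0.01 → 0.01

0.01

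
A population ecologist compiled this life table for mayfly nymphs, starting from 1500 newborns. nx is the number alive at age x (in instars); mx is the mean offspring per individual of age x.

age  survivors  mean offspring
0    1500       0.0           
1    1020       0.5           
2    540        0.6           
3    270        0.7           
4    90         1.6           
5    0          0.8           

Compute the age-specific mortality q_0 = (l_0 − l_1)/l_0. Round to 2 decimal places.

lx = nx/n0 = nx/1500: 1, 0.68, 0.36, 0.18, 0.06, 0
q_0 = (l_0 − l_1) / l_0 = (1 − 0.68) / 1
     = 0.32 / 1 = 0.32 → 0.32

0.32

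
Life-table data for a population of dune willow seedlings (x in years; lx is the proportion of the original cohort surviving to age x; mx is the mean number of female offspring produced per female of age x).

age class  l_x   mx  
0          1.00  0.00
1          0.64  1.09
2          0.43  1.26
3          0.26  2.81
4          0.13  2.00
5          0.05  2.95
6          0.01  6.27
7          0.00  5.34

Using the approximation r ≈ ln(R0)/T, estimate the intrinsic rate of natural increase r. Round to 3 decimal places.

R0 = Σ lx·mx = 0 + 0.6976 + 0.5418 + 0.7306 + 0.26 + 0.1475 + 0.0627 + 0 = 2.4402
Σ x·lx·mx = 6.1267; T = 6.1267/2.4402 = 2.51074…
r ≈ ln(R0)/T = ln(2.4402)/2.51074… = 0.35531… → 0.355

0.355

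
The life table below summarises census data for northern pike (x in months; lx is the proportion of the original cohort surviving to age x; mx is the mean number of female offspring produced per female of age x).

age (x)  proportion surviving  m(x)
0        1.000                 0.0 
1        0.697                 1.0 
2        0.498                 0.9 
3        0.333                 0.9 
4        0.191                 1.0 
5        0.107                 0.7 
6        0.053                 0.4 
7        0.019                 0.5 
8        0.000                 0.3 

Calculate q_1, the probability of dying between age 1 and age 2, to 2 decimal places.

0.29

q_1 = (l_1 − l_2) / l_1 = (0.697 − 0.498) / 0.697
     = 0.199 / 0.697 = 0.285509… → 0.29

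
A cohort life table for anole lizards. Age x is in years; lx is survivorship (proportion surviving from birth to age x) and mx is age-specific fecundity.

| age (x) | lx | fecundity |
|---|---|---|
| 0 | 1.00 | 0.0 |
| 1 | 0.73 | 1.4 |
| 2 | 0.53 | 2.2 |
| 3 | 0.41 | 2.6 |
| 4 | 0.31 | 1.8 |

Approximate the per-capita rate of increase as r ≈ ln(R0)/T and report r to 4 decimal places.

0.5807

R0 = Σ lx·mx = 0 + 1.022 + 1.166 + 1.066 + 0.558 = 3.812
Σ x·lx·mx = 8.784; T = 8.784/3.812 = 2.3043…
r ≈ ln(R0)/T = ln(3.812)/2.3043… = 0.58072… → 0.5807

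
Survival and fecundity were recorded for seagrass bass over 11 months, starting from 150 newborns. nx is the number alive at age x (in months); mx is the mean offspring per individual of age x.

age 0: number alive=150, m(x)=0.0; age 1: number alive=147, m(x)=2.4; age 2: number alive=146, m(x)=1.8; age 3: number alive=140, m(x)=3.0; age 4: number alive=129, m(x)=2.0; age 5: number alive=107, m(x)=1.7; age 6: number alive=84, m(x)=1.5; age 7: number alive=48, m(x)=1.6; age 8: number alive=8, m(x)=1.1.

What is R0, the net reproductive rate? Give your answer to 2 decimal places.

lx = nx/n0 = nx/150: 1, 0.98, 0.97333…, 0.93333…, 0.86, 0.71333…, 0.56, 0.32, 0.05333…
lx·mx by age: 0, 2.352, 1.752…, 2.8…, 1.72, 1.212667…, 0.84, 0.512, 0.058667…
R0 = Σ lx·mx = 11.247333… → 11.25

11.25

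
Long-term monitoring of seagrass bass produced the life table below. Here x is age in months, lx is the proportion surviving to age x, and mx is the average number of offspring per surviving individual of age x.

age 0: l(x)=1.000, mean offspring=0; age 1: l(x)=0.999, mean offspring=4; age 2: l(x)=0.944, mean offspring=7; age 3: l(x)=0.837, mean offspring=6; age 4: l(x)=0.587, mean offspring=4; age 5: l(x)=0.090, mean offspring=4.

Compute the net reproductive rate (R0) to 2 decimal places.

lx·mx by age: 0, 3.996, 6.608, 5.022, 2.348, 0.36
R0 = Σ lx·mx = 18.334 → 18.33

18.33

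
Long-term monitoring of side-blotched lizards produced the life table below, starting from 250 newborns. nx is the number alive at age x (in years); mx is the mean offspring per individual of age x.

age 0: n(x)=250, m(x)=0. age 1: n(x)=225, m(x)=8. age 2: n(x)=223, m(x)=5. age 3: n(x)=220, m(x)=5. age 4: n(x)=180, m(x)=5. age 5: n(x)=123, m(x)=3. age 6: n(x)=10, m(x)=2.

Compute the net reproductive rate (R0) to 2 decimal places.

lx = nx/n0 = nx/250: 1, 0.9, 0.892, 0.88, 0.72, 0.492, 0.04
lx·mx by age: 0, 7.2, 4.46, 4.4, 3.6, 1.476, 0.08
R0 = Σ lx·mx = 21.216 → 21.22

21.22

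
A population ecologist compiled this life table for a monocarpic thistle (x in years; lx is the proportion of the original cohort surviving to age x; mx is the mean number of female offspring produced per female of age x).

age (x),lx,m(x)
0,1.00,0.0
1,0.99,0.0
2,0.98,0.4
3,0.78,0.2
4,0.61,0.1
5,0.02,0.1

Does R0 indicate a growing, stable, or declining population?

R0 = Σ lx·mx = 0 + 0 + 0.392 + 0.156 + 0.061 + 0.002 = 0.611
R0 < 1, so the population is declining.

declining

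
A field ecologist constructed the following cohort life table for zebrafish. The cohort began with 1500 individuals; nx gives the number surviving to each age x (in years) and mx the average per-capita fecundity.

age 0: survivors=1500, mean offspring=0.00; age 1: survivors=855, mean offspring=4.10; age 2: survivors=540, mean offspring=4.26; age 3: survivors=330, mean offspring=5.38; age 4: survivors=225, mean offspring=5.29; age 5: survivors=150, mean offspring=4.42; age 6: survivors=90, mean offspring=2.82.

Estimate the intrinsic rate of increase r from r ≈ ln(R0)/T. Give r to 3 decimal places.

0.785

lx = nx/n0 = nx/1500: 1, 0.57, 0.36, 0.22, 0.15, 0.1, 0.06
R0 = Σ lx·mx = 0 + 2.337 + 1.5336 + 1.1836 + 0.7935 + 0.442 + 0.1692 = 6.4589
Σ x·lx·mx = 15.3542; T = 15.3542/6.4589 = 2.37722…
r ≈ ln(R0)/T = ln(6.4589)/2.37722… = 0.78472… → 0.785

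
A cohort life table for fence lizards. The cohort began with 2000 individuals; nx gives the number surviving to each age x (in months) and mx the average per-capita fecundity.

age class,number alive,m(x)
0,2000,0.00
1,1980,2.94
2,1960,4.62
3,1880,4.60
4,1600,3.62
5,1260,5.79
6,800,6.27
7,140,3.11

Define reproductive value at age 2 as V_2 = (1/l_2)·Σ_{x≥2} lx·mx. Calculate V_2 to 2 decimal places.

lx = nx/n0 = nx/2000: 1, 0.99, 0.98, 0.94, 0.8, 0.63, 0.4, 0.07
lx·mx for x ≥ 2: 4.5276, 4.324, 2.896, 3.6477, 2.508, 0.2177 → sum = 18.121
V_2 = 18.121 / l_2 = 18.121 / 0.98 = 18.490816… → 18.49

18.49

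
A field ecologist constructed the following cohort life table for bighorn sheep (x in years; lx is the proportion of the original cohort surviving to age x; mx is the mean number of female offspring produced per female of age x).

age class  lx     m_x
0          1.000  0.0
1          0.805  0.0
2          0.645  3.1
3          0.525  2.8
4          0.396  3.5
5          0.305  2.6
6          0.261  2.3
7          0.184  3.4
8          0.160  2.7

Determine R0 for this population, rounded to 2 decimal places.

lx·mx by age: 0, 0, 1.9995, 1.47, 1.386, 0.793, 0.6003, 0.6256, 0.432
R0 = Σ lx·mx = 7.3064 → 7.31

7.31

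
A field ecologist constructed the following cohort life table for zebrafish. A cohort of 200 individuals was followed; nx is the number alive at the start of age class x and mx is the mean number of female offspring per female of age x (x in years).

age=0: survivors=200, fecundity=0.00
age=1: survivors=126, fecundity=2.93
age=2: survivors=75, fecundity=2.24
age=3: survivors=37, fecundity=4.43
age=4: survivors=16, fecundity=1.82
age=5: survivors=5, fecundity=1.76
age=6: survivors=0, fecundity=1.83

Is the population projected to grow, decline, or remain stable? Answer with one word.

lx = nx/n0 = nx/200: 1, 0.63, 0.375, 0.185, 0.08, 0.025, 0
R0 = Σ lx·mx = 0 + 1.8459 + 0.84 + 0.81955 + 0.1456 + 0.044 + 0 = 3.69505
R0 > 1, so the population is growing.

growing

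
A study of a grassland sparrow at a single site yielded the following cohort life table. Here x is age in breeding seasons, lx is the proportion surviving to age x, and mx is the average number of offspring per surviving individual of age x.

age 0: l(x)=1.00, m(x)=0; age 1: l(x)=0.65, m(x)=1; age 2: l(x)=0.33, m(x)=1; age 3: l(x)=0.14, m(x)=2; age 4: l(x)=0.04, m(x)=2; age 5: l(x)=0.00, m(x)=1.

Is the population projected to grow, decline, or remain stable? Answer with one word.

R0 = Σ lx·mx = 0 + 0.65 + 0.33 + 0.28 + 0.08 + 0 = 1.34
R0 > 1, so the population is growing.

growing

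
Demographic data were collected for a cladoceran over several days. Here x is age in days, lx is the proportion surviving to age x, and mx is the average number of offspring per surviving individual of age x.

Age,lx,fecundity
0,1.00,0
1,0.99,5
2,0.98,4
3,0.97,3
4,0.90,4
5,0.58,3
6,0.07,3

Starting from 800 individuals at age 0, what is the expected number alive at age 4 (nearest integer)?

Expected survivors = N0 · l_4 = 800 × 0.90 = 720 → 720

720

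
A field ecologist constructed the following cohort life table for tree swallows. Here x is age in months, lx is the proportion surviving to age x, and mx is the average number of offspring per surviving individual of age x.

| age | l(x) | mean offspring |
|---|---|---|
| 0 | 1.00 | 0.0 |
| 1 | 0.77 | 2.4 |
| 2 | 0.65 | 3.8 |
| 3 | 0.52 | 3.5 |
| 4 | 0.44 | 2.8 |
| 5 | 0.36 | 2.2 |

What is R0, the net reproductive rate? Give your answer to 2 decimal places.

8.16

lx·mx by age: 0, 1.848, 2.47, 1.82, 1.232, 0.792
R0 = Σ lx·mx = 8.162 → 8.16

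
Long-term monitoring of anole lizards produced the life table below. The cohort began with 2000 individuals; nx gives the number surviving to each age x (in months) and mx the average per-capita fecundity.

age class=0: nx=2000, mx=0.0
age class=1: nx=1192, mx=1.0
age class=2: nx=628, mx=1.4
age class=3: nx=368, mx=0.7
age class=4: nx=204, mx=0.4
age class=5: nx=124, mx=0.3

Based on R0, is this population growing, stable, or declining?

lx = nx/n0 = nx/2000: 1, 0.596, 0.314, 0.184, 0.102, 0.062
R0 = Σ lx·mx = 0 + 0.596 + 0.4396 + 0.1288 + 0.0408 + 0.0186 = 1.2238
R0 > 1, so the population is growing.

growing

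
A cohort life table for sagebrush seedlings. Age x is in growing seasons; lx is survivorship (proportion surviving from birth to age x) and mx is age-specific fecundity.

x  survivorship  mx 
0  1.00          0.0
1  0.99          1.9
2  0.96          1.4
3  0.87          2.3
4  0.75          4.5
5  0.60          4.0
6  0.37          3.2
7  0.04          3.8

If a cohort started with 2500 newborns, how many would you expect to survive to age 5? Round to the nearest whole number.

1500

Expected survivors = N0 · l_5 = 2500 × 0.60 = 1500 → 1500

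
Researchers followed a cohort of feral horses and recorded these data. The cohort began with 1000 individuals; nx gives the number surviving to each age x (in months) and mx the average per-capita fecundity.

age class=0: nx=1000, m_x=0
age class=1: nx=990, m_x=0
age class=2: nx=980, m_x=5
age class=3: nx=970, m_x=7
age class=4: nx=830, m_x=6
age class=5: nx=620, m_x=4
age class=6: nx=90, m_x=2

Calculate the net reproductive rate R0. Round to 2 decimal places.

lx = nx/n0 = nx/1000: 1, 0.99, 0.98, 0.97, 0.83, 0.62, 0.09
lx·mx by age: 0, 0, 4.9, 6.79, 4.98, 2.48, 0.18
R0 = Σ lx·mx = 19.33 → 19.33

19.33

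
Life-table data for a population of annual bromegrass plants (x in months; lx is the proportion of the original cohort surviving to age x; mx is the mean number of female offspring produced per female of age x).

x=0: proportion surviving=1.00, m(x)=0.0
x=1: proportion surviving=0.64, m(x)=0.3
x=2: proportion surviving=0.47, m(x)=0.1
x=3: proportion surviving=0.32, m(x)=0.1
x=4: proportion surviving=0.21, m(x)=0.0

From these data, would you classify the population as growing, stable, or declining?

R0 = Σ lx·mx = 0 + 0.192 + 0.047 + 0.032 + 0 = 0.271
R0 < 1, so the population is declining.

declining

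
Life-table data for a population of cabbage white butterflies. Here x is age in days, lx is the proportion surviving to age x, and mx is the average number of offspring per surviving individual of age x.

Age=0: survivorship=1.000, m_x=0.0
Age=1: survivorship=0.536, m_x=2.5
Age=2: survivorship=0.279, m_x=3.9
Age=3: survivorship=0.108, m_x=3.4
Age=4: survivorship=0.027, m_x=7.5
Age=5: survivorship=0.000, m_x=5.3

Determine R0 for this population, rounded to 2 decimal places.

3.00

lx·mx by age: 0, 1.34, 1.0881, 0.3672, 0.2025, 0
R0 = Σ lx·mx = 2.9978 → 3.00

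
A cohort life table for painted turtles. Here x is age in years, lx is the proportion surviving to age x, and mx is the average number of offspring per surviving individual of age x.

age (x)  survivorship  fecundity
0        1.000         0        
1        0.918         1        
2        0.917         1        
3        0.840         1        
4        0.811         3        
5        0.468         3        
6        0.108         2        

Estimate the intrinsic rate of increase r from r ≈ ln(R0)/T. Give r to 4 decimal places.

0.5500

R0 = Σ lx·mx = 0 + 0.918 + 0.917 + 0.84 + 2.433 + 1.404 + 0.216 = 6.728
Σ x·lx·mx = 23.32; T = 23.32/6.728 = 3.46611…
r ≈ ln(R0)/T = ln(6.728)/3.46611… = 0.549976… → 0.5500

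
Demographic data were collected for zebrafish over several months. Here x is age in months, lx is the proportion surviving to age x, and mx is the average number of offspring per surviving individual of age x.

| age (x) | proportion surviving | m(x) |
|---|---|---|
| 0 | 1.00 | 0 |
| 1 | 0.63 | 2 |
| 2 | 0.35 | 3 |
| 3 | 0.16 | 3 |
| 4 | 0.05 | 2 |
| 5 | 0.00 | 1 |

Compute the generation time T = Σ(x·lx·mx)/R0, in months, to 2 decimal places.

lx·mx: 0, 1.26, 1.05, 0.48, 0.1, 0 → R0 = 2.89
x·lx·mx: 0, 1.26, 2.1, 1.44, 0.4, 0 → Σ = 5.2
T = 5.2 / 2.89 = 1.799308… → 1.80

1.80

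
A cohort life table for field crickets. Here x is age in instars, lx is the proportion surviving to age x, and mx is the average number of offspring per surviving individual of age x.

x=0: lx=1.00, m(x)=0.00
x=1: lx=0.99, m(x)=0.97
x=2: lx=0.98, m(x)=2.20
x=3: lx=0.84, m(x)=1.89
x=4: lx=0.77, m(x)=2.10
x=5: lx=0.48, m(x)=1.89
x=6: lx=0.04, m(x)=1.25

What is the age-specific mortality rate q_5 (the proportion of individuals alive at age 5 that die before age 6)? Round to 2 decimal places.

q_5 = (l_5 − l_6) / l_5 = (0.48 − 0.04) / 0.48
     = 0.44 / 0.48 = 0.916667… → 0.92

0.92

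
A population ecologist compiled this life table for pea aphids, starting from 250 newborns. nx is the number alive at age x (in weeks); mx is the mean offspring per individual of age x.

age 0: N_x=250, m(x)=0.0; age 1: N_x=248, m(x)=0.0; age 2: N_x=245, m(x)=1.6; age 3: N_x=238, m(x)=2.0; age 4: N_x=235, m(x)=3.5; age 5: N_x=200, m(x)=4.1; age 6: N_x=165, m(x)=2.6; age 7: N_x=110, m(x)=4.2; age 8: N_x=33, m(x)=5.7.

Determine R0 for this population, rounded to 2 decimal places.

14.36

lx = nx/n0 = nx/250: 1, 0.992, 0.98, 0.952, 0.94, 0.8, 0.66, 0.44, 0.132
lx·mx by age: 0, 0, 1.568, 1.904, 3.29, 3.28, 1.716, 1.848, 0.7524
R0 = Σ lx·mx = 14.3584 → 14.36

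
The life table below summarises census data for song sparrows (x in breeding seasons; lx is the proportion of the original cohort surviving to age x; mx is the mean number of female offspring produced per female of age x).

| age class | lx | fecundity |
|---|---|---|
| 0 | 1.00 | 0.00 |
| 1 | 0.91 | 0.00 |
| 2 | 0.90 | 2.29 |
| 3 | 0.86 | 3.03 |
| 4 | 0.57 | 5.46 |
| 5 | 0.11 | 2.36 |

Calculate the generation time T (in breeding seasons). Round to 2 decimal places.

3.20

lx·mx: 0, 0, 2.061, 2.6058, 3.1122, 0.2596 → R0 = 8.0386
x·lx·mx: 0, 0, 4.122, 7.8174, 12.4488, 1.298 → Σ = 25.6862
T = 25.6862 / 8.0386 = 3.195357… → 3.20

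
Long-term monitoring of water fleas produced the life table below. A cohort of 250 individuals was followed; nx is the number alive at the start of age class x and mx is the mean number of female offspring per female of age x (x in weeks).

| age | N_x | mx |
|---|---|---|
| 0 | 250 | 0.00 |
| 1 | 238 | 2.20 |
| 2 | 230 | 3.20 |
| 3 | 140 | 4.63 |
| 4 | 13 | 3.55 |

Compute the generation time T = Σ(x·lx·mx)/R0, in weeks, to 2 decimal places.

lx = nx/n0 = nx/250: 1, 0.952, 0.92, 0.56, 0.052
lx·mx: 0, 2.0944, 2.944, 2.5928, 0.1846 → R0 = 7.8158
x·lx·mx: 0, 2.0944, 5.888, 7.7784, 0.7384 → Σ = 16.4992
T = 16.4992 / 7.8158 = 2.111006… → 2.11

2.11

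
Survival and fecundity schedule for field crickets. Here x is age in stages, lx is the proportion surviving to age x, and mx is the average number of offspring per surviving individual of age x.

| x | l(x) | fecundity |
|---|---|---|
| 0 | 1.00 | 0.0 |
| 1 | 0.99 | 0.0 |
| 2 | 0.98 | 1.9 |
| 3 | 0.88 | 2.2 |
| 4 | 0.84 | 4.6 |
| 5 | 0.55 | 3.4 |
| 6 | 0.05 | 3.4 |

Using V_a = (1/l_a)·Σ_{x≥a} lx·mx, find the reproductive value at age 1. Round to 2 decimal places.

lx·mx for x ≥ 1: 0, 1.862, 1.936, 3.864, 1.87, 0.17 → sum = 9.702
V_1 = 9.702 / l_1 = 9.702 / 0.99 = 9.8 → 9.80

9.80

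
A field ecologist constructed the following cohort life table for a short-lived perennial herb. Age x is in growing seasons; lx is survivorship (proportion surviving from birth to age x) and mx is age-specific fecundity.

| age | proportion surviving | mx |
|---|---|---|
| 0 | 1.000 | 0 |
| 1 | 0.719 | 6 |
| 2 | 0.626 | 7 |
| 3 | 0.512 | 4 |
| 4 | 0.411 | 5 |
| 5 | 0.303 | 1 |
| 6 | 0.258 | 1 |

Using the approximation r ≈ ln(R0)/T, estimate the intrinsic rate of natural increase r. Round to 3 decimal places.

1.135

R0 = Σ lx·mx = 0 + 4.314 + 4.382 + 2.048 + 2.055 + 0.303 + 0.258 = 13.36
Σ x·lx·mx = 30.505; T = 30.505/13.36 = 2.28331…
r ≈ ln(R0)/T = ln(13.36)/2.28331… = 1.13531… → 1.135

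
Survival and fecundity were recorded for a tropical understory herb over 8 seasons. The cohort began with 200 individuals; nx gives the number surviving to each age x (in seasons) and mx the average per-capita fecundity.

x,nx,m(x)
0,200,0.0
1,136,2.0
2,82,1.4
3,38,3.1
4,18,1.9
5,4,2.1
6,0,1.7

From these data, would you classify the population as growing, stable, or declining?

growing

lx = nx/n0 = nx/200: 1, 0.68, 0.41, 0.19, 0.09, 0.02, 0
R0 = Σ lx·mx = 0 + 1.36 + 0.574 + 0.589 + 0.171 + 0.042 + 0 = 2.736
R0 > 1, so the population is growing.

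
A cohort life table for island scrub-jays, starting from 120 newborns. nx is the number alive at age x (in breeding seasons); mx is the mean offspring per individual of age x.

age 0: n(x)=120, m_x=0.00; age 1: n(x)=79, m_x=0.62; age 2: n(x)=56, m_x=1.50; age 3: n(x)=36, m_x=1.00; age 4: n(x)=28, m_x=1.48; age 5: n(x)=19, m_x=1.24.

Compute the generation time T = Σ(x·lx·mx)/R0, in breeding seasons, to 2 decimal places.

2.60

lx = nx/n0 = nx/120: 1, 0.65833…, 0.46667…, 0.3, 0.23333…, 0.15833…
lx·mx: 0, 0.408167…, 0.7…, 0.3, 0.345333…, 0.196333… → R0 = 1.949833…
x·lx·mx: 0, 0.408167…, 1.4…, 0.9, 1.381333…, 0.981667… → Σ = 5.071167…
T = 5.071167… / 1.949833… = 2.600821… → 2.60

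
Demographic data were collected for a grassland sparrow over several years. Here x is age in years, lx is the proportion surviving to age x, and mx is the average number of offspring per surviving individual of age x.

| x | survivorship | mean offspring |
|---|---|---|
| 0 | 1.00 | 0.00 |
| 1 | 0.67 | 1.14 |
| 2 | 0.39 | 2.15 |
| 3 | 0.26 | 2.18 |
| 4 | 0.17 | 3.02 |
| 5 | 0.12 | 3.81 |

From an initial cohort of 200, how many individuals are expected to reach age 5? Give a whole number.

Expected survivors = N0 · l_5 = 200 × 0.12 = 24 → 24

24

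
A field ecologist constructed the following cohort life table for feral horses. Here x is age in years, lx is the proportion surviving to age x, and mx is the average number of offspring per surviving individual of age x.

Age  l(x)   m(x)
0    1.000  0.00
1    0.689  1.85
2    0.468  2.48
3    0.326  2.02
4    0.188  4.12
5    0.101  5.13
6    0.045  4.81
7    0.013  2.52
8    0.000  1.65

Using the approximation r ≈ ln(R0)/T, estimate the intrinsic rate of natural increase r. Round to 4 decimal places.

R0 = Σ lx·mx = 0 + 1.27465 + 1.16064 + 0.65852 + 0.77456 + 0.51813 + 0.21645 + 0.03276 + 0 = 4.63571
Σ x·lx·mx = 12.7884; T = 12.7884/4.63571 = 2.75867…
r ≈ ln(R0)/T = ln(4.63571)/2.75867… = 0.555988… → 0.5560

0.5560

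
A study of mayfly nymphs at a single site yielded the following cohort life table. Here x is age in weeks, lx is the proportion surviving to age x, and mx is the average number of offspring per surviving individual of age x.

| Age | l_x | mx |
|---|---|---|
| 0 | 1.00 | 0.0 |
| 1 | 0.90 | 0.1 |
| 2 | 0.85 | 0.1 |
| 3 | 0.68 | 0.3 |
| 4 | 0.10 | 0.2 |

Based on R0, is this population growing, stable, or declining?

R0 = Σ lx·mx = 0 + 0.09 + 0.085 + 0.204 + 0.02 = 0.399
R0 < 1, so the population is declining.

declining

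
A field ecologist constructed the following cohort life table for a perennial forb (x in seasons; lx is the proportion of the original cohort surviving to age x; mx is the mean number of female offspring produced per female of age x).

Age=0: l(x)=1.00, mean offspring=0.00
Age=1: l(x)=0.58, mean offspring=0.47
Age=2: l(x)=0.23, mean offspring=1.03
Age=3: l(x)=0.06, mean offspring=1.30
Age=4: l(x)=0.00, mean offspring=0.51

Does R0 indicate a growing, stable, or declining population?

declining

R0 = Σ lx·mx = 0 + 0.2726 + 0.2369 + 0.078 + 0 = 0.5875
R0 < 1, so the population is declining.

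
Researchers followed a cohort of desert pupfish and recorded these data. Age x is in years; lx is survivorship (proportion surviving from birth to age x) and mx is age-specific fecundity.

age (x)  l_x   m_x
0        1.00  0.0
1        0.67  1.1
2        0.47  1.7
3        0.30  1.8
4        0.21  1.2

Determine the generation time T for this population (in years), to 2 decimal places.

lx·mx: 0, 0.737, 0.799, 0.54, 0.252 → R0 = 2.328
x·lx·mx: 0, 0.737, 1.598, 1.62, 1.008 → Σ = 4.963
T = 4.963 / 2.328 = 2.131873… → 2.13

2.13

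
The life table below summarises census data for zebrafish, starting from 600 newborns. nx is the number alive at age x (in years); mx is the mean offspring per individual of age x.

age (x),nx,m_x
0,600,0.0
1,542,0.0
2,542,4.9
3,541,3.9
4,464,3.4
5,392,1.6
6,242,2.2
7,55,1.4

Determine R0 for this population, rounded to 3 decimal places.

lx = nx/n0 = nx/600: 1, 0.90333…, 0.90333…, 0.90167…, 0.77333…, 0.65333…, 0.40333…, 0.09167…
lx·mx by age: 0, 0, 4.426333…, 3.5165…, 2.629333…, 1.045333…, 0.887333…, 0.128333…
R0 = Σ lx·mx = 12.633167… → 12.633

12.633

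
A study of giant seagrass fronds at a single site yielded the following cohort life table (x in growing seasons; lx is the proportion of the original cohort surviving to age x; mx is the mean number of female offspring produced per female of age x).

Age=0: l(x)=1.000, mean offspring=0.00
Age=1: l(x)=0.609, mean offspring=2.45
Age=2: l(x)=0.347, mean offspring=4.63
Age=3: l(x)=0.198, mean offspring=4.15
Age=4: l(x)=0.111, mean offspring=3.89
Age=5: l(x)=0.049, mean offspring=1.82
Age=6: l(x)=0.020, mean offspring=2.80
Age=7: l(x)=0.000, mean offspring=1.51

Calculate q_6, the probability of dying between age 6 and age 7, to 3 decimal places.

1.000

q_6 = (l_6 − l_7) / l_6 = (0.02 − 0) / 0.02
     = 0.02 / 0.02 = 1 → 1.000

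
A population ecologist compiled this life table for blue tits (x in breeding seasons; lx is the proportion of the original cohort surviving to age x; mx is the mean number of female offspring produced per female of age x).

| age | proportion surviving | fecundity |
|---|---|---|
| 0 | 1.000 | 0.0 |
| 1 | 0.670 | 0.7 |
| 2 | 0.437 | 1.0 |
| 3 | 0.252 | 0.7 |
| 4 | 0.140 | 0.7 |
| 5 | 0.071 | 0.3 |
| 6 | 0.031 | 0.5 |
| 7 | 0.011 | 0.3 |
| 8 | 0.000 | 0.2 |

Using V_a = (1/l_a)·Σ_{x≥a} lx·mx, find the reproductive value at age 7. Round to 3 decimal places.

lx·mx for x ≥ 7: 0.0033, 0 → sum = 0.0033
V_7 = 0.0033 / l_7 = 0.0033 / 0.011 = 0.3 → 0.300

0.300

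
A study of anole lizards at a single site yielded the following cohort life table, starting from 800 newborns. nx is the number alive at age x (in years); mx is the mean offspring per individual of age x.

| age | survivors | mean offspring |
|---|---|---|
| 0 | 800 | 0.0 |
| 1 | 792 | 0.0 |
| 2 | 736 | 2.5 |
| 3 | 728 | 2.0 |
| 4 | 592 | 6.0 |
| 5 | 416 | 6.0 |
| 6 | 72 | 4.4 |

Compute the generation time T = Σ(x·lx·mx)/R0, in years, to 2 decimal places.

lx = nx/n0 = nx/800: 1, 0.99, 0.92, 0.91, 0.74, 0.52, 0.09
lx·mx: 0, 0, 2.3, 1.82, 4.44, 3.12, 0.396 → R0 = 12.076
x·lx·mx: 0, 0, 4.6, 5.46, 17.76, 15.6, 2.376 → Σ = 45.796
T = 45.796 / 12.076 = 3.792315… → 3.79

3.79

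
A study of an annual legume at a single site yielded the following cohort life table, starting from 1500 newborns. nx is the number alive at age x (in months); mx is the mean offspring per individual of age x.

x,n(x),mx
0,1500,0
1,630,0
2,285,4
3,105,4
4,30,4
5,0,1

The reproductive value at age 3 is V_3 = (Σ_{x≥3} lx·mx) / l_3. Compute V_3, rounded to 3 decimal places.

5.143

lx = nx/n0 = nx/1500: 1, 0.42, 0.19, 0.07, 0.02, 0
lx·mx for x ≥ 3: 0.28, 0.08, 0 → sum = 0.36
V_3 = 0.36 / l_3 = 0.36 / 0.07 = 5.142857… → 5.143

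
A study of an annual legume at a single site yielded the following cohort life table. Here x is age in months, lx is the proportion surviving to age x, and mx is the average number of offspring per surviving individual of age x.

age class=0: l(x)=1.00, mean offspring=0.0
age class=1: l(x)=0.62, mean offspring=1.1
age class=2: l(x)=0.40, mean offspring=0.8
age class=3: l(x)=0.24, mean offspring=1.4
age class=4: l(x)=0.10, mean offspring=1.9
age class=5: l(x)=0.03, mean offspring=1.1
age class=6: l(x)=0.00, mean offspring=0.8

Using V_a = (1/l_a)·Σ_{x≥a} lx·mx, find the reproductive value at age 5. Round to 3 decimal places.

1.100

lx·mx for x ≥ 5: 0.033, 0 → sum = 0.033
V_5 = 0.033 / l_5 = 0.033 / 0.03 = 1.1 → 1.100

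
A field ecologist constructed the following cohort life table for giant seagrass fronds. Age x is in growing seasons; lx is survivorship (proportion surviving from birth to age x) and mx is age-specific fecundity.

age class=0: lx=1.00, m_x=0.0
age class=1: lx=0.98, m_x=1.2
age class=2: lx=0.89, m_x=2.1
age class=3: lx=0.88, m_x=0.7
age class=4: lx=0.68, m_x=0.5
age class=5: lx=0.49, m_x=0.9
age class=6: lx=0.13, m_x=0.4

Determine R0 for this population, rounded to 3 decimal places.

lx·mx by age: 0, 1.176, 1.869, 0.616, 0.34, 0.441, 0.052
R0 = Σ lx·mx = 4.494 → 4.494

4.494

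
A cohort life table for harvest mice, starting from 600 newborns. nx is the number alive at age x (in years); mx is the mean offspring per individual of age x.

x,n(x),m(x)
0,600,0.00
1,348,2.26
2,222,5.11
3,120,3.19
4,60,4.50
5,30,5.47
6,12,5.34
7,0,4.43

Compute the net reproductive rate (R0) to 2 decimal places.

lx = nx/n0 = nx/600: 1, 0.58, 0.37, 0.2, 0.1, 0.05, 0.02, 0
lx·mx by age: 0, 1.3108, 1.8907, 0.638, 0.45, 0.2735, 0.1068, 0
R0 = Σ lx·mx = 4.6698 → 4.67

4.67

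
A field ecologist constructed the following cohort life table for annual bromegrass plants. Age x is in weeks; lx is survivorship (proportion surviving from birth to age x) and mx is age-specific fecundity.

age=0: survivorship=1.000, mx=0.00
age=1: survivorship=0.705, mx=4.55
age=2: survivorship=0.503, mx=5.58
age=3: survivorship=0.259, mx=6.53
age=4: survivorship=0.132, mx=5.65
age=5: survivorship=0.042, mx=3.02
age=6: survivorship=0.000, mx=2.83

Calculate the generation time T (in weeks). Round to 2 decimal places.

2.04

lx·mx: 0, 3.20775, 2.80674, 1.69127, 0.7458, 0.12684, 0 → R0 = 8.5784
x·lx·mx: 0, 3.20775, 5.61348, 5.07381, 2.9832, 0.6342, 0 → Σ = 17.51244
T = 17.51244 / 8.5784 = 2.041458… → 2.04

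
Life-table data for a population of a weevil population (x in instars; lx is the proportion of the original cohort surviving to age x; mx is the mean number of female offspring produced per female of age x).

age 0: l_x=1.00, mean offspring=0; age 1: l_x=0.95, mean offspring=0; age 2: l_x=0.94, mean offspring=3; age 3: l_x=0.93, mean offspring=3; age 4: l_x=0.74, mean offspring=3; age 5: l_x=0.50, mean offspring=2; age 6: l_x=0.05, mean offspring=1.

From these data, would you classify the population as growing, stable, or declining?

R0 = Σ lx·mx = 0 + 0 + 2.82 + 2.79 + 2.22 + 1 + 0.05 = 8.88
R0 > 1, so the population is growing.

growing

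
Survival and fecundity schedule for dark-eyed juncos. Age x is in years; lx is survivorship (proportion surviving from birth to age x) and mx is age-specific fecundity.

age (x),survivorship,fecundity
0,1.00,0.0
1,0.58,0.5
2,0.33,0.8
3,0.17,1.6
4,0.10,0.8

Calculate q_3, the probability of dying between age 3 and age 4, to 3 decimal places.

q_3 = (l_3 − l_4) / l_3 = (0.17 − 0.1) / 0.17
     = 0.07 / 0.17 = 0.411765… → 0.412

0.412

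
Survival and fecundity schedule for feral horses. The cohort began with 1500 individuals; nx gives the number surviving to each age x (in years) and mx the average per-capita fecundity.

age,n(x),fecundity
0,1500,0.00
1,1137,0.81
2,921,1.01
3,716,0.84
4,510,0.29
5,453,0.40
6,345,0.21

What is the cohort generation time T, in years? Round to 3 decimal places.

lx = nx/n0 = nx/1500: 1, 0.758, 0.614, 0.47733…, 0.34, 0.302, 0.23
lx·mx: 0, 0.61398, 0.62014, 0.40096…, 0.0986, 0.1208, 0.0483 → R0 = 1.90278…
x·lx·mx: 0, 0.61398, 1.24028, 1.20288…, 0.3944, 0.604, 0.2898 → Σ = 4.34534…
T = 4.34534… / 1.90278… = 2.28368… → 2.284

2.284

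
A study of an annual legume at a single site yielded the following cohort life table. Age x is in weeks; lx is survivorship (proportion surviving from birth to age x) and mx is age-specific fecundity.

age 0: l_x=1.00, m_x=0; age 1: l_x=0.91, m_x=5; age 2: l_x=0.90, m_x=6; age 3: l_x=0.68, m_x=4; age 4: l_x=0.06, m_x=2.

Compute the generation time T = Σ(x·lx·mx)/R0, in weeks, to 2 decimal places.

1.88

lx·mx: 0, 4.55, 5.4, 2.72, 0.12 → R0 = 12.79
x·lx·mx: 0, 4.55, 10.8, 8.16, 0.48 → Σ = 23.99
T = 23.99 / 12.79 = 1.875684… → 1.88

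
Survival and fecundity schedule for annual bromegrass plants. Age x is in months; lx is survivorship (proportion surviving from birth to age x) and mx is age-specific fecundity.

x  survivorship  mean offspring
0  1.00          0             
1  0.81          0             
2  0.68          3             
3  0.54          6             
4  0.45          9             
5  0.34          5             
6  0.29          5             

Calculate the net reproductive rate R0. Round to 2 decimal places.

12.48

lx·mx by age: 0, 0, 2.04, 3.24, 4.05, 1.7, 1.45
R0 = Σ lx·mx = 12.48 → 12.48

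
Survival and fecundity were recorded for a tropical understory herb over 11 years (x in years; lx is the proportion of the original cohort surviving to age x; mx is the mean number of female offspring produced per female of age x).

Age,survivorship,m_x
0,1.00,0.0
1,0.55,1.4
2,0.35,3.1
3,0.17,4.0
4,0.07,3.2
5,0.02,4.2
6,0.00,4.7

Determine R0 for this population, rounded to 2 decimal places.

2.84

lx·mx by age: 0, 0.77, 1.085, 0.68, 0.224, 0.084, 0
R0 = Σ lx·mx = 2.843 → 2.84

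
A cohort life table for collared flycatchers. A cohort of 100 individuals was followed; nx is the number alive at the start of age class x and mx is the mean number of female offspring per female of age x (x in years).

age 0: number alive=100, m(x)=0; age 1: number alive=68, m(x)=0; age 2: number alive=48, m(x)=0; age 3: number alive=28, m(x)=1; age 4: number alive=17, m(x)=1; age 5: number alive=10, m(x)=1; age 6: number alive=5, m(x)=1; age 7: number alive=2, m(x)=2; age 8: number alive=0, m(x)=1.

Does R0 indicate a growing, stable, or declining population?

lx = nx/n0 = nx/100: 1, 0.68, 0.48, 0.28, 0.17, 0.1, 0.05, 0.02, 0
R0 = Σ lx·mx = 0 + 0 + 0 + 0.28 + 0.17 + 0.1 + 0.05 + 0.04 + 0 = 0.64
R0 < 1, so the population is declining.

declining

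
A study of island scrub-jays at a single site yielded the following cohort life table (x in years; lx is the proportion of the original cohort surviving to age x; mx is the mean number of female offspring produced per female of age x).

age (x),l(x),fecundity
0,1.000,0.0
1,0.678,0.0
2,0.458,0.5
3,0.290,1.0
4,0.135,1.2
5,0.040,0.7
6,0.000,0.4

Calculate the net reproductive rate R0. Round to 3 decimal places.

lx·mx by age: 0, 0, 0.229, 0.29, 0.162, 0.028, 0
R0 = Σ lx·mx = 0.709 → 0.709

0.709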